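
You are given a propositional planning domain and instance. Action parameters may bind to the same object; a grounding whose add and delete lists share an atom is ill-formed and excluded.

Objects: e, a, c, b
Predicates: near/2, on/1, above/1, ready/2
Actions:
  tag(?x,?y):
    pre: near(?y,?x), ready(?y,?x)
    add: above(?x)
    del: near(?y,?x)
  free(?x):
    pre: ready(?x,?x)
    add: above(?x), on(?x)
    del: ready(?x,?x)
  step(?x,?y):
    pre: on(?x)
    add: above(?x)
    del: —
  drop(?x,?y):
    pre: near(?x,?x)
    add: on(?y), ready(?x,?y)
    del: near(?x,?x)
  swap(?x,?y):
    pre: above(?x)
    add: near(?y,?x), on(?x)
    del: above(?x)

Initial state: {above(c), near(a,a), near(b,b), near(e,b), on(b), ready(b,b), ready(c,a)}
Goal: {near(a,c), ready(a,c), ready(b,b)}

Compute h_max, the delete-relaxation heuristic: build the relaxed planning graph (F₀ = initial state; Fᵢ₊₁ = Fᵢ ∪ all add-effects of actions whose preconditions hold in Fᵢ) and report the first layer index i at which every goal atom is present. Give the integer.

F0 = init (7 atoms)
F1 = F0 ∪ {above(b), near(a,c), near(b,c), near(c,c), near(e,c), on(a), on(c), on(e), ready(a,a), ready(a,b), ready(a,c), ready(a,e), ready(b,a), ready(b,c), ready(b,e)}  (22 atoms)
goal ⊆ F1  ⇒  h_max = 1

1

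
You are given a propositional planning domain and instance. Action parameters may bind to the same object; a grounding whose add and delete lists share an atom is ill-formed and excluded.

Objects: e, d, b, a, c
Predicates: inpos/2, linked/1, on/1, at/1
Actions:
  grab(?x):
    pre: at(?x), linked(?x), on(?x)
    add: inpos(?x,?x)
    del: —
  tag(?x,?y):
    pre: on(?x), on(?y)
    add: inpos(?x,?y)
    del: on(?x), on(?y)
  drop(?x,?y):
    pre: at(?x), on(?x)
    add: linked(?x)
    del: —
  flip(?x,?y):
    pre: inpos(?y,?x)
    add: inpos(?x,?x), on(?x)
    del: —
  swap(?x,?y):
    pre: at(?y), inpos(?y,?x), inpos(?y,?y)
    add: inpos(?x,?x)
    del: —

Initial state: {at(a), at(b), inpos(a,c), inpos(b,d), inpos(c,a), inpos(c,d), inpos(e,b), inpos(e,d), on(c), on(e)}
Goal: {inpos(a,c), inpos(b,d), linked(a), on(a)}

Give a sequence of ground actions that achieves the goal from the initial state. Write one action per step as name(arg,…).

1. flip(a,c)  →  {at(a), at(b), inpos(a,a), inpos(a,c), inpos(b,d), inpos(c,a), inpos(c,d), inpos(e,b), inpos(e,d), on(a), on(c), on(e)}
2. drop(a,e)  →  {at(a), at(b), inpos(a,a), inpos(a,c), inpos(b,d), inpos(c,a), inpos(c,d), inpos(e,b), inpos(e,d), linked(a), on(a), on(c), on(e)}

flip(a,c); drop(a,e)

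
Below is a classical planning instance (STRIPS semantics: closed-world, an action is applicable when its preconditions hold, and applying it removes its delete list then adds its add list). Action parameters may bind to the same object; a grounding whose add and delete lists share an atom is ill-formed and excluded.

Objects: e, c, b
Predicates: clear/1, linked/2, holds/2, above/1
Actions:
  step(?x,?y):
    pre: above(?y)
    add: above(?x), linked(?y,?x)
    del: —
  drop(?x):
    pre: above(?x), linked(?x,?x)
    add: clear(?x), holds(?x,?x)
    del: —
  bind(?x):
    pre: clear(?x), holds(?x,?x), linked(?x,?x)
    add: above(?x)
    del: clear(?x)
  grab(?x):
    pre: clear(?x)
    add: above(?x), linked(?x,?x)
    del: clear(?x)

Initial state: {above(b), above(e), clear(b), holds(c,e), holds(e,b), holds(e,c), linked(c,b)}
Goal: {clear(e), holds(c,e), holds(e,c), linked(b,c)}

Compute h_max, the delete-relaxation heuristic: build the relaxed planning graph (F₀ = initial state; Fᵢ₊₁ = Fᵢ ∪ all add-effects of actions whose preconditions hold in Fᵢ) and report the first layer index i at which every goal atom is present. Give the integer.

2

F0 = init (7 atoms)
F1 = F0 ∪ {above(c), linked(b,b), linked(b,c), linked(b,e), linked(e,b), linked(e,c), linked(e,e)}  (14 atoms)
F2 = F1 ∪ {clear(e), holds(b,b), holds(e,e), linked(c,c), linked(c,e)}  (19 atoms)
goal ⊆ F2  ⇒  h_max = 2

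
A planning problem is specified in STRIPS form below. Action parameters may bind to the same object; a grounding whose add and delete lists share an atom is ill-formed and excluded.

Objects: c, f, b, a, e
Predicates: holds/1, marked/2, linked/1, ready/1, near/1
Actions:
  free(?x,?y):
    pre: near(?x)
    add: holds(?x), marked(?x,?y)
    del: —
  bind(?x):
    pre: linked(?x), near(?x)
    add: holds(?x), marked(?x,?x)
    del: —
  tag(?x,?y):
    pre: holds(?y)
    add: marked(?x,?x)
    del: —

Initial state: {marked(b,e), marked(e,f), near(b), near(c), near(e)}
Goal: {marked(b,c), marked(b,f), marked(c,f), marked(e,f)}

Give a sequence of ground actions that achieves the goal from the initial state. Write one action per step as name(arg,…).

1. free(c,f)  →  {holds(c), marked(b,e), marked(c,f), marked(e,f), near(b), near(c), near(e)}
2. free(b,c)  →  {holds(b), holds(c), marked(b,c), marked(b,e), marked(c,f), marked(e,f), near(b), near(c), near(e)}
3. free(b,f)  →  {holds(b), holds(c), marked(b,c), marked(b,e), marked(b,f), marked(c,f), marked(e,f), near(b), near(c), near(e)}

free(c,f); free(b,c); free(b,f)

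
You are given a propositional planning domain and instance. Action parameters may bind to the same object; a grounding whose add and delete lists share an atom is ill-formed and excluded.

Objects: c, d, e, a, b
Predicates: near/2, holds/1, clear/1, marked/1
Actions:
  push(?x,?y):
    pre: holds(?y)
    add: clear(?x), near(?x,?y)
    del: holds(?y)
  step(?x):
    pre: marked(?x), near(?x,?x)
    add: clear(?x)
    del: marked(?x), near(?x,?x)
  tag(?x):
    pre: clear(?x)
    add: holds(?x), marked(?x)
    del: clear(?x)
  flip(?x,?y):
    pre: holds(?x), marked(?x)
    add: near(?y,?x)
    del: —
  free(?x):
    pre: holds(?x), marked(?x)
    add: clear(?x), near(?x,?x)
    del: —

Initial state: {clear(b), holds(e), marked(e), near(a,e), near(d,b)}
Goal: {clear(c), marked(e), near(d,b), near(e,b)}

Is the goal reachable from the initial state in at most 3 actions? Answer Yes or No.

Yes

1. push(c,e)  →  {clear(b), clear(c), marked(e), near(a,e), near(c,e), near(d,b)}
2. tag(b)  →  {clear(c), holds(b), marked(b), marked(e), near(a,e), near(c,e), near(d,b)}
3. push(e,b)  →  {clear(c), clear(e), marked(b), marked(e), near(a,e), near(c,e), near(d,b), near(e,b)}
optimal plan length = 3; 3 ≤ 3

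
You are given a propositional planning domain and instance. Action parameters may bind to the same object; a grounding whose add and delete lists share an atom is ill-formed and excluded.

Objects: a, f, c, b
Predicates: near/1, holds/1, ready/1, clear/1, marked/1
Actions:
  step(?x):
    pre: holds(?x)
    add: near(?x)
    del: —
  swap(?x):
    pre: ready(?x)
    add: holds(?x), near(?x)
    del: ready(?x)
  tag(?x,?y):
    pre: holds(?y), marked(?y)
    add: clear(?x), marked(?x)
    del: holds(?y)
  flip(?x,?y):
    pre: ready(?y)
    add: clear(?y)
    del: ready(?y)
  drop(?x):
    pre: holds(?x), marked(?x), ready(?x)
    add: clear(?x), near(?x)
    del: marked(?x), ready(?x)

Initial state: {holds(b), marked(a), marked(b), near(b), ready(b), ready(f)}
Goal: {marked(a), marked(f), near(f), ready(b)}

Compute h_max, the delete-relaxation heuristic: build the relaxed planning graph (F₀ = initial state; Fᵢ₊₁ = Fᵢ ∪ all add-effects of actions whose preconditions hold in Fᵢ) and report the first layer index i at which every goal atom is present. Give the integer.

1

F0 = init (6 atoms)
F1 = F0 ∪ {clear(a), clear(b), clear(c), clear(f), holds(f), marked(c), marked(f), near(f)}  (14 atoms)
goal ⊆ F1  ⇒  h_max = 1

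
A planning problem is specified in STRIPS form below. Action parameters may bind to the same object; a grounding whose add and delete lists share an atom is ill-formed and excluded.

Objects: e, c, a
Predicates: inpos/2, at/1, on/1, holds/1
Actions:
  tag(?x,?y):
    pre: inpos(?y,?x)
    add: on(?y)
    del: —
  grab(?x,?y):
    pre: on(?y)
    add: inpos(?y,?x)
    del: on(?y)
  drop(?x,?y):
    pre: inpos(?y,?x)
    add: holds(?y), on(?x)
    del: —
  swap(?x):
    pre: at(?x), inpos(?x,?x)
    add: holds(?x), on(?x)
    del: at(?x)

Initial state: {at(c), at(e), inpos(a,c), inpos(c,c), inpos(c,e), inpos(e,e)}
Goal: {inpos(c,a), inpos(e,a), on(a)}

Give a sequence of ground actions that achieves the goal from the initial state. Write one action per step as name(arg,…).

tag(e,e); tag(e,c); tag(c,a); grab(a,e); grab(a,c)

1. tag(e,e)  →  {at(c), at(e), inpos(a,c), inpos(c,c), inpos(c,e), inpos(e,e), on(e)}
2. tag(e,c)  →  {at(c), at(e), inpos(a,c), inpos(c,c), inpos(c,e), inpos(e,e), on(c), on(e)}
3. tag(c,a)  →  {at(c), at(e), inpos(a,c), inpos(c,c), inpos(c,e), inpos(e,e), on(a), on(c), on(e)}
4. grab(a,e)  →  {at(c), at(e), inpos(a,c), inpos(c,c), inpos(c,e), inpos(e,a), inpos(e,e), on(a), on(c)}
5. grab(a,c)  →  {at(c), at(e), inpos(a,c), inpos(c,a), inpos(c,c), inpos(c,e), inpos(e,a), inpos(e,e), on(a)}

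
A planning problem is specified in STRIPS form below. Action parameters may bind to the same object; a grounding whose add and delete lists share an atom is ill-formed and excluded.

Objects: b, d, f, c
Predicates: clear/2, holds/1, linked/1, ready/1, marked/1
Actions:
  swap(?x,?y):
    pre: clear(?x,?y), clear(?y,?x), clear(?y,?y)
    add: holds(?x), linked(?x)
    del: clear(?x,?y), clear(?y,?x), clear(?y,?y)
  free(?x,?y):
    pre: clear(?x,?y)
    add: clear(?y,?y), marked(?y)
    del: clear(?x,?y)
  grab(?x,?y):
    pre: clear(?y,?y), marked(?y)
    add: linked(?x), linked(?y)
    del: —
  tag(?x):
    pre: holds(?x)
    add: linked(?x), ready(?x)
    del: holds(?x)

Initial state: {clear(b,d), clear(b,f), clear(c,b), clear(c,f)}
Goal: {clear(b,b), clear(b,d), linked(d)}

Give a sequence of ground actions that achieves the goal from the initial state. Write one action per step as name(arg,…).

1. free(c,b)  →  {clear(b,b), clear(b,d), clear(b,f), clear(c,f), marked(b)}
2. grab(d,b)  →  {clear(b,b), clear(b,d), clear(b,f), clear(c,f), linked(b), linked(d), marked(b)}

free(c,b); grab(d,b)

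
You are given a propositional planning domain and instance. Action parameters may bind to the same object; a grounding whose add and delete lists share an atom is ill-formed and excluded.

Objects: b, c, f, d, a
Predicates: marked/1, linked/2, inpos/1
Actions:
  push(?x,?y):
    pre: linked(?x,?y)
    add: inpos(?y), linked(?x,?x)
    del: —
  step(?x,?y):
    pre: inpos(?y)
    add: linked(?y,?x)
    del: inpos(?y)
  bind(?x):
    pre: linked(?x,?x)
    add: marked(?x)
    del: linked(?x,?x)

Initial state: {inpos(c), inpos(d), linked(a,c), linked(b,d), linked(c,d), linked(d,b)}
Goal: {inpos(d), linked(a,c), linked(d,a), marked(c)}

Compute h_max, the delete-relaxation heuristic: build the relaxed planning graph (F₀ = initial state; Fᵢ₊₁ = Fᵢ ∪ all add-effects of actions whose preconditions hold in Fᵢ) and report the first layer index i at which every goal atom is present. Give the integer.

2

F0 = init (6 atoms)
F1 = F0 ∪ {inpos(b), linked(a,a), linked(b,b), linked(c,a), linked(c,b), linked(c,c), linked(c,f), linked(d,a), linked(d,c), linked(d,d), linked(d,f)}  (17 atoms)
F2 = F1 ∪ {inpos(a), inpos(f), linked(b,a), linked(b,c), linked(b,f), marked(a), marked(b), marked(c), marked(d)}  (26 atoms)
goal ⊆ F2  ⇒  h_max = 2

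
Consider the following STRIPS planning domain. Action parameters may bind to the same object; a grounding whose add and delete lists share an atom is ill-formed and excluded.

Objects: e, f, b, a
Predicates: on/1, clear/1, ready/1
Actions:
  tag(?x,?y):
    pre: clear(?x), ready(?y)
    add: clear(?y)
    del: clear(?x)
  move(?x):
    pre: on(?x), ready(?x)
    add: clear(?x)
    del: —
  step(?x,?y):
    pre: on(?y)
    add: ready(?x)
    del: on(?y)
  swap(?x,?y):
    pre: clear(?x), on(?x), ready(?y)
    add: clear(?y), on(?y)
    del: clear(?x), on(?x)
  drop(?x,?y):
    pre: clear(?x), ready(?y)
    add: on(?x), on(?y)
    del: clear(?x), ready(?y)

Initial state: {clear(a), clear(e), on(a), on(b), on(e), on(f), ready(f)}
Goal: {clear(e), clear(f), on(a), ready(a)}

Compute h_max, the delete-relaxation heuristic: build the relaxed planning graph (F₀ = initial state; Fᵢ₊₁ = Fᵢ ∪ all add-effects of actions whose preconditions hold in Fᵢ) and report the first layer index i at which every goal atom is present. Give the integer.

1

F0 = init (7 atoms)
F1 = F0 ∪ {clear(f), ready(a), ready(b), ready(e)}  (11 atoms)
goal ⊆ F1  ⇒  h_max = 1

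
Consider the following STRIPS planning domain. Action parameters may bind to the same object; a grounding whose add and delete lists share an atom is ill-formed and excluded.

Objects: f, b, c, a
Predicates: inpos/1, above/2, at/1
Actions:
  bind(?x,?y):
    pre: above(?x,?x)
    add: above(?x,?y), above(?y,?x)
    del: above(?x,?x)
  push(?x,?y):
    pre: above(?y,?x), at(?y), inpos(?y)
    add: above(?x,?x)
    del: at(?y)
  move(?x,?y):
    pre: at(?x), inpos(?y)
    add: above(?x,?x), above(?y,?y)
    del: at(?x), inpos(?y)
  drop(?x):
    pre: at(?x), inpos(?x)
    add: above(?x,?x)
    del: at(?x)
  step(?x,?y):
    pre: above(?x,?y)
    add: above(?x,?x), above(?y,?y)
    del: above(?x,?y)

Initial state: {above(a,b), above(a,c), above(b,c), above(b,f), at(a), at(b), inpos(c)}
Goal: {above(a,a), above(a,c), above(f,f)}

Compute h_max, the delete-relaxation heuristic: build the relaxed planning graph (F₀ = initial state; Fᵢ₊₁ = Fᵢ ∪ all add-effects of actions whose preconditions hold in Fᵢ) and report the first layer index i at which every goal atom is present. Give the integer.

1

F0 = init (7 atoms)
F1 = F0 ∪ {above(a,a), above(b,b), above(c,c), above(f,f)}  (11 atoms)
goal ⊆ F1  ⇒  h_max = 1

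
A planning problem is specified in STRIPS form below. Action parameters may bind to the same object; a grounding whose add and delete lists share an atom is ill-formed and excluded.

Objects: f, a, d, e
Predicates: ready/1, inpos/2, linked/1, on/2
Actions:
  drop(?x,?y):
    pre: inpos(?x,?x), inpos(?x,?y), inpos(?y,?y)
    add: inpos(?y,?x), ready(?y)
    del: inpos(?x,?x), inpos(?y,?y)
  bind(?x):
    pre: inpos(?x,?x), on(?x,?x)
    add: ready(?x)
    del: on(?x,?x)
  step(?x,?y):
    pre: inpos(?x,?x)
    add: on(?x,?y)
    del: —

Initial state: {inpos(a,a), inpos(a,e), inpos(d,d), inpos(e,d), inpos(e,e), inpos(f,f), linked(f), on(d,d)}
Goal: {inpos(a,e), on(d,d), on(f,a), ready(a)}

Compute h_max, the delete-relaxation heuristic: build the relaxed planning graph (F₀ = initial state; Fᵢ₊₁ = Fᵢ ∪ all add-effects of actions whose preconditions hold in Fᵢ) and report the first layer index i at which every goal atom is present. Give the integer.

2

F0 = init (8 atoms)
F1 = F0 ∪ {inpos(d,e), inpos(e,a), on(a,a), on(a,d), on(a,e), on(a,f), on(d,a), on(d,e), on(d,f), on(e,a), on(e,d), on(e,e), on(e,f), on(f,a), on(f,d), on(f,e), on(f,f), ready(d), ready(e)}  (27 atoms)
F2 = F1 ∪ {ready(a), ready(f)}  (29 atoms)
goal ⊆ F2  ⇒  h_max = 2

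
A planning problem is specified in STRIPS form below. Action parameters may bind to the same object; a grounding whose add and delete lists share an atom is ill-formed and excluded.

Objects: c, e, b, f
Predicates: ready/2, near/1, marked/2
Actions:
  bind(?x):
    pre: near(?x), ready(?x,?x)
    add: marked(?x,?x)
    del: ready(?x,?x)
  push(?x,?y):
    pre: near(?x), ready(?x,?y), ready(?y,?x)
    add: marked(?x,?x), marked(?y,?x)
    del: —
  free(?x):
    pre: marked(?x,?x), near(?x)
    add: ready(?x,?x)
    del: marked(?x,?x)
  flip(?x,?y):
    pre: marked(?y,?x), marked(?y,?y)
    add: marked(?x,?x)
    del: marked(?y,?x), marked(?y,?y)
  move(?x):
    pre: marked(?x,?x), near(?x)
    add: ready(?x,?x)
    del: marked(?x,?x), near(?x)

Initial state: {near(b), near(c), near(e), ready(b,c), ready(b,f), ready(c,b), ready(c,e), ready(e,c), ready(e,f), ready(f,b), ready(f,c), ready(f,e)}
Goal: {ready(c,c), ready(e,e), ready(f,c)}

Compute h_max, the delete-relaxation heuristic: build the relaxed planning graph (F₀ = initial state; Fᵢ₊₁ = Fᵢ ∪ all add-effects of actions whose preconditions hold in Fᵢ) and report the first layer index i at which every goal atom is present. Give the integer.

2

F0 = init (12 atoms)
F1 = F0 ∪ {marked(b,b), marked(b,c), marked(c,b), marked(c,c), marked(c,e), marked(e,c), marked(e,e), marked(f,b), marked(f,e)}  (21 atoms)
F2 = F1 ∪ {ready(b,b), ready(c,c), ready(e,e)}  (24 atoms)
goal ⊆ F2  ⇒  h_max = 2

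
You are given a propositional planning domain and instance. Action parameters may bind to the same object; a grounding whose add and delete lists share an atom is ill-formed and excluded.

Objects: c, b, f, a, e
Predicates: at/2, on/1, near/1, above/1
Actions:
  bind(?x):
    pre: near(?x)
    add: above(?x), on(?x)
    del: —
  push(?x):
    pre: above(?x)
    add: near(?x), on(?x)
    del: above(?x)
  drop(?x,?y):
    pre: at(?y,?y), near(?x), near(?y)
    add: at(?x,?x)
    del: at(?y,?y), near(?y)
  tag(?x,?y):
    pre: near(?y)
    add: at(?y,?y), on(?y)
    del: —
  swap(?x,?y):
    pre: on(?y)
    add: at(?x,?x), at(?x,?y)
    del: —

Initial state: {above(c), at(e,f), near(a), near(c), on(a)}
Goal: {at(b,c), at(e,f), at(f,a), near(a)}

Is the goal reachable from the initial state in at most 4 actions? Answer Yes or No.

1. bind(c)  →  {above(c), at(e,f), near(a), near(c), on(a), on(c)}
2. swap(b,c)  →  {above(c), at(b,b), at(b,c), at(e,f), near(a), near(c), on(a), on(c)}
3. swap(f,a)  →  {above(c), at(b,b), at(b,c), at(e,f), at(f,a), at(f,f), near(a), near(c), on(a), on(c)}
optimal plan length = 3; 3 ≤ 4

Yes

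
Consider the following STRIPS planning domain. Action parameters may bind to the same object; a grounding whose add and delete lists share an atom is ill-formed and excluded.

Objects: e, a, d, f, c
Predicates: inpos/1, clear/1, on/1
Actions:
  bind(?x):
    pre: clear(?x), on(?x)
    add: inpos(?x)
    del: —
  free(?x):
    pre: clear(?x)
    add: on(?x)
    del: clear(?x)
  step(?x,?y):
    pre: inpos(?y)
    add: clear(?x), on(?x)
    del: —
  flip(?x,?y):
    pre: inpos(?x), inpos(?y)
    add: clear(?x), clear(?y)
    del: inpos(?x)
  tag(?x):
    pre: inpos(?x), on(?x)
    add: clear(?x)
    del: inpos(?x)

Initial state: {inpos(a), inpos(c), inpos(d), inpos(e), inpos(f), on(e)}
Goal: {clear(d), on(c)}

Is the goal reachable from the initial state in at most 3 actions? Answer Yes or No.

1. step(d,e)  →  {clear(d), inpos(a), inpos(c), inpos(d), inpos(e), inpos(f), on(d), on(e)}
2. step(c,e)  →  {clear(c), clear(d), inpos(a), inpos(c), inpos(d), inpos(e), inpos(f), on(c), on(d), on(e)}
optimal plan length = 2; 2 ≤ 3

Yes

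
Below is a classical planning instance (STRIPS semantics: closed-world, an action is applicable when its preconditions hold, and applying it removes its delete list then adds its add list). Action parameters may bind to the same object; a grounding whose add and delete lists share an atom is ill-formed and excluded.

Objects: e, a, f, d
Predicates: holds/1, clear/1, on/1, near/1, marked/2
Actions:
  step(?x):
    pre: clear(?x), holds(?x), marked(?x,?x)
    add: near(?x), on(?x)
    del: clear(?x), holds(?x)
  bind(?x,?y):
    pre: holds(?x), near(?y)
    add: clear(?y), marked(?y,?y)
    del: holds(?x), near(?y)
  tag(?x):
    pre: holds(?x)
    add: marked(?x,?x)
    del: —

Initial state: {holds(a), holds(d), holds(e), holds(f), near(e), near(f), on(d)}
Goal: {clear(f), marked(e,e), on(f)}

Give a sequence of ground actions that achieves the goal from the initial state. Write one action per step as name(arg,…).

1. bind(e,e)  →  {clear(e), holds(a), holds(d), holds(f), marked(e,e), near(f), on(d)}
2. bind(a,f)  →  {clear(e), clear(f), holds(d), holds(f), marked(e,e), marked(f,f), on(d)}
3. step(f)  →  {clear(e), holds(d), marked(e,e), marked(f,f), near(f), on(d), on(f)}
4. bind(d,f)  →  {clear(e), clear(f), marked(e,e), marked(f,f), on(d), on(f)}

bind(e,e); bind(a,f); step(f); bind(d,f)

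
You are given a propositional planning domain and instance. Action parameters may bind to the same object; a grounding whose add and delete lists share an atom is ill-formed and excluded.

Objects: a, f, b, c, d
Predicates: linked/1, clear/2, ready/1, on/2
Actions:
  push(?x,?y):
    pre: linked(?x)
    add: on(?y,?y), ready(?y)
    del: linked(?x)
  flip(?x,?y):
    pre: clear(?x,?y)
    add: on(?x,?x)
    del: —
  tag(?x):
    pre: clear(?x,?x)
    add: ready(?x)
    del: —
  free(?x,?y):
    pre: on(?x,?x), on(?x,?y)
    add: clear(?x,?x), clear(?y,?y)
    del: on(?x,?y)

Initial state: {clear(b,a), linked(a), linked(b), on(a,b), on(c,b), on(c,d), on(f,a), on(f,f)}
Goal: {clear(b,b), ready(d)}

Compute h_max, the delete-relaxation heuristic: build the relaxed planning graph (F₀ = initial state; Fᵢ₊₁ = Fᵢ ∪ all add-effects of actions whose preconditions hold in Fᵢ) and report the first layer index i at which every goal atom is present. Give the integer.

F0 = init (8 atoms)
F1 = F0 ∪ {clear(a,a), clear(f,f), on(a,a), on(b,b), on(c,c), on(d,d), ready(a), ready(b), ready(c), ready(d), ready(f)}  (19 atoms)
F2 = F1 ∪ {clear(b,b), clear(c,c), clear(d,d)}  (22 atoms)
goal ⊆ F2  ⇒  h_max = 2

2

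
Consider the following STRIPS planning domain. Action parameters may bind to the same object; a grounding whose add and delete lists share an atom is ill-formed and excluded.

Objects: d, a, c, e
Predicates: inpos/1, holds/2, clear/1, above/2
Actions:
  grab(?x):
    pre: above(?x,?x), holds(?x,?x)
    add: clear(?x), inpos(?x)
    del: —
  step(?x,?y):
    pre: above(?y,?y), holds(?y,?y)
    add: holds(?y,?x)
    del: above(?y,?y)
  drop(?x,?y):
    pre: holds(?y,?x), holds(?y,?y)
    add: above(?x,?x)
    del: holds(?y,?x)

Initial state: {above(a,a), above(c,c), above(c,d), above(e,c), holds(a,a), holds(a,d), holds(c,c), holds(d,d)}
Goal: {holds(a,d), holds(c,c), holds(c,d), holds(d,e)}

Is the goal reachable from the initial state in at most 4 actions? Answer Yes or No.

Yes

1. step(d,c)  →  {above(a,a), above(c,d), above(e,c), holds(a,a), holds(a,d), holds(c,c), holds(c,d), holds(d,d)}
2. drop(d,a)  →  {above(a,a), above(c,d), above(d,d), above(e,c), holds(a,a), holds(c,c), holds(c,d), holds(d,d)}
3. step(d,a)  →  {above(c,d), above(d,d), above(e,c), holds(a,a), holds(a,d), holds(c,c), holds(c,d), holds(d,d)}
4. step(e,d)  →  {above(c,d), above(e,c), holds(a,a), holds(a,d), holds(c,c), holds(c,d), holds(d,d), holds(d,e)}
optimal plan length = 4; 4 ≤ 4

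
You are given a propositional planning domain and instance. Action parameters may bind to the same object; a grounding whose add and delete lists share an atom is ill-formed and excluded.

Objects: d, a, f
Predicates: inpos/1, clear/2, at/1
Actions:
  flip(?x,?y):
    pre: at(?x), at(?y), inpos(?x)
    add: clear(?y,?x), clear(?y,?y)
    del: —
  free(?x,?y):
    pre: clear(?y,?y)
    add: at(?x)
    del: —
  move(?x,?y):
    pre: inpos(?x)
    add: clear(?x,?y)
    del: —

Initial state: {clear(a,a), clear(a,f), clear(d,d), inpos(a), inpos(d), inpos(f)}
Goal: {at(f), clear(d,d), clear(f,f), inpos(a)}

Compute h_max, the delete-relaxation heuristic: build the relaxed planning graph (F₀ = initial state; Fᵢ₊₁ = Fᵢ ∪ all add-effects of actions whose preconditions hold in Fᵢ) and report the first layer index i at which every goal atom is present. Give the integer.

1

F0 = init (6 atoms)
F1 = F0 ∪ {at(a), at(d), at(f), clear(a,d), clear(d,a), clear(d,f), clear(f,a), clear(f,d), clear(f,f)}  (15 atoms)
goal ⊆ F1  ⇒  h_max = 1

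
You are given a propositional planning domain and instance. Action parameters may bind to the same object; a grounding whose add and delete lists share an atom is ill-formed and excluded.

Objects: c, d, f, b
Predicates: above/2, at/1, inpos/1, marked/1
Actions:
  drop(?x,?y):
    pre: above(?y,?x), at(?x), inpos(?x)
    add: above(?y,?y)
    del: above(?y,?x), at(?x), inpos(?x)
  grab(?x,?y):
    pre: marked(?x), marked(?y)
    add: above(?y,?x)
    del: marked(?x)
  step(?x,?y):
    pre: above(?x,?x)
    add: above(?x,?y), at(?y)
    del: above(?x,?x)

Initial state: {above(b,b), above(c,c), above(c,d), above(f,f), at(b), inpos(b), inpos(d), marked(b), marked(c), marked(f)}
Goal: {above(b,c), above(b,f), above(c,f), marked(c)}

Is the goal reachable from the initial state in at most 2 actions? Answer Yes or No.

No

1. grab(f,b)  →  {above(b,b), above(b,f), above(c,c), above(c,d), above(f,f), at(b), inpos(b), inpos(d), marked(b), marked(c)}
2. step(c,f)  →  {above(b,b), above(b,f), above(c,d), above(c,f), above(f,f), at(b), at(f), inpos(b), inpos(d), marked(b), marked(c)}
3. step(b,c)  →  {above(b,c), above(b,f), above(c,d), above(c,f), above(f,f), at(b), at(c), at(f), inpos(b), inpos(d), marked(b), marked(c)}
optimal plan length = 3; 3 > 2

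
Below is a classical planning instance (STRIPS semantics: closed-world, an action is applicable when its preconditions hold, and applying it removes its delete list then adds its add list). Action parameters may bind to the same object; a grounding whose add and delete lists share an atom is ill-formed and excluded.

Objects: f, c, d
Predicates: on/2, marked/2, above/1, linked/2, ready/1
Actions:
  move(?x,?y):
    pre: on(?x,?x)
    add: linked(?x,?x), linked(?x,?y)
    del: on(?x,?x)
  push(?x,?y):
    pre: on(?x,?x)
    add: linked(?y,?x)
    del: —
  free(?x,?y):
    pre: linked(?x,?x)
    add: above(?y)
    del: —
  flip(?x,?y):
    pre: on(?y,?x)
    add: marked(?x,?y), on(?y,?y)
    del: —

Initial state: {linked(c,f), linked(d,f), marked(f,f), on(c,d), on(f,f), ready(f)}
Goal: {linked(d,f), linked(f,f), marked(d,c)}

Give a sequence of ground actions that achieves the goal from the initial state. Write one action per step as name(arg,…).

1. move(f,f)  →  {linked(c,f), linked(d,f), linked(f,f), marked(f,f), on(c,d), ready(f)}
2. flip(d,c)  →  {linked(c,f), linked(d,f), linked(f,f), marked(d,c), marked(f,f), on(c,c), on(c,d), ready(f)}

move(f,f); flip(d,c)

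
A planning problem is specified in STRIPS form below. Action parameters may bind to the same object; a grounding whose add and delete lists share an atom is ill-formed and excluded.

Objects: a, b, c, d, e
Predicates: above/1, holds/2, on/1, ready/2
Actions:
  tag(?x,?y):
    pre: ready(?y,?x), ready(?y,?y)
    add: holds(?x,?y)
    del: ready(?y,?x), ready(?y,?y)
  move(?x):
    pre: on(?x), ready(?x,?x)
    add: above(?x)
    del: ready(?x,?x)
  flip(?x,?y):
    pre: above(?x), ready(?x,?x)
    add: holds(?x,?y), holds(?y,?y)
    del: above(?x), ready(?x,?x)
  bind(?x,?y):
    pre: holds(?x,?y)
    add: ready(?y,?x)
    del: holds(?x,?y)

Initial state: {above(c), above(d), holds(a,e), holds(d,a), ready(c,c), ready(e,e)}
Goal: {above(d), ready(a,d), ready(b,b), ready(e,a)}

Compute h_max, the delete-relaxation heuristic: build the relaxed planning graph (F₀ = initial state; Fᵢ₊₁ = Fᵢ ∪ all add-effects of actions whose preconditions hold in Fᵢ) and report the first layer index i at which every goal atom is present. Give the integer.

2

F0 = init (6 atoms)
F1 = F0 ∪ {holds(a,a), holds(b,b), holds(c,a), holds(c,b), holds(c,c), holds(c,d), holds(c,e), holds(d,d), holds(e,e), ready(a,d), ready(e,a)}  (17 atoms)
F2 = F1 ∪ {ready(a,a), ready(a,c), ready(b,b), ready(b,c), ready(d,c), ready(d,d), ready(e,c)}  (24 atoms)
goal ⊆ F2  ⇒  h_max = 2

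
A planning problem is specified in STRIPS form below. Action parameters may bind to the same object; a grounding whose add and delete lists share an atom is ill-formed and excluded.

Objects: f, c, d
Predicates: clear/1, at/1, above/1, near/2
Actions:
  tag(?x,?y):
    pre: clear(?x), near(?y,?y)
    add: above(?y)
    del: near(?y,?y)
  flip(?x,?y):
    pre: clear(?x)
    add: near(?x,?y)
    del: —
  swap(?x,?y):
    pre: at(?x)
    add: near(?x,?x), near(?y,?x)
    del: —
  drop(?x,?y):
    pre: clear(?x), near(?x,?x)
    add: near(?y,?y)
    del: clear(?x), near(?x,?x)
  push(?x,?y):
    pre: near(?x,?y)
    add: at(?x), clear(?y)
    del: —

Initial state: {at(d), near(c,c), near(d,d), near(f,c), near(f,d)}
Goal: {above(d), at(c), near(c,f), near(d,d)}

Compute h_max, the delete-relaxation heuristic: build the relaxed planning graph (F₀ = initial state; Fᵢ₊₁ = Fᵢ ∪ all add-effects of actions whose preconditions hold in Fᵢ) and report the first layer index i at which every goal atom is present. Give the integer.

F0 = init (5 atoms)
F1 = F0 ∪ {at(c), at(f), clear(c), clear(d), near(c,d)}  (10 atoms)
F2 = F1 ∪ {above(c), above(d), near(c,f), near(d,c), near(d,f), near(f,f)}  (16 atoms)
goal ⊆ F2  ⇒  h_max = 2

2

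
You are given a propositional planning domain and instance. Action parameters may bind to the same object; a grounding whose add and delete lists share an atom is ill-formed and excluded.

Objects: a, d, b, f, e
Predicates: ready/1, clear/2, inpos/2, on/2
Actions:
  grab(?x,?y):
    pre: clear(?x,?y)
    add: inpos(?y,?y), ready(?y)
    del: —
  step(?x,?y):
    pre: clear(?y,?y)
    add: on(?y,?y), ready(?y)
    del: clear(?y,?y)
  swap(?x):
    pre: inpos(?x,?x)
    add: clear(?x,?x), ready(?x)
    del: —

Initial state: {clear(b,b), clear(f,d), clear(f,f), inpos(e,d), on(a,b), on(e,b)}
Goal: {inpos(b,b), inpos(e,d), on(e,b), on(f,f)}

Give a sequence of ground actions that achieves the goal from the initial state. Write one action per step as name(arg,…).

1. grab(b,b)  →  {clear(b,b), clear(f,d), clear(f,f), inpos(b,b), inpos(e,d), on(a,b), on(e,b), ready(b)}
2. step(a,f)  →  {clear(b,b), clear(f,d), inpos(b,b), inpos(e,d), on(a,b), on(e,b), on(f,f), ready(b), ready(f)}

grab(b,b); step(a,f)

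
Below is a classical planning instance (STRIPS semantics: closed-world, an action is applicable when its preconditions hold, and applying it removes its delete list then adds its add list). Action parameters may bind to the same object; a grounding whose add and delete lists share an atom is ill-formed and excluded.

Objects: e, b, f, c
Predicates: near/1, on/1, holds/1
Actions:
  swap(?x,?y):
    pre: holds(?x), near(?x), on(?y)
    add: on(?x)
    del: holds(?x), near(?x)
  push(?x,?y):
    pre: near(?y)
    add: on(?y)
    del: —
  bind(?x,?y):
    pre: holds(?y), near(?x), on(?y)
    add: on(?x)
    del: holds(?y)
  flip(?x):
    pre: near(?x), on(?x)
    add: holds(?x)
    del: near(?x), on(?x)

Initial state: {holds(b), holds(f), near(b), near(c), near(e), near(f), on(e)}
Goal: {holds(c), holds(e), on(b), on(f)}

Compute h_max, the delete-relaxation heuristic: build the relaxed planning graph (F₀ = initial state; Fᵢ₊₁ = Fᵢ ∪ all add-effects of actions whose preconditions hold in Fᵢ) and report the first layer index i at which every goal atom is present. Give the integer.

2

F0 = init (7 atoms)
F1 = F0 ∪ {holds(e), on(b), on(c), on(f)}  (11 atoms)
F2 = F1 ∪ {holds(c)}  (12 atoms)
goal ⊆ F2  ⇒  h_max = 2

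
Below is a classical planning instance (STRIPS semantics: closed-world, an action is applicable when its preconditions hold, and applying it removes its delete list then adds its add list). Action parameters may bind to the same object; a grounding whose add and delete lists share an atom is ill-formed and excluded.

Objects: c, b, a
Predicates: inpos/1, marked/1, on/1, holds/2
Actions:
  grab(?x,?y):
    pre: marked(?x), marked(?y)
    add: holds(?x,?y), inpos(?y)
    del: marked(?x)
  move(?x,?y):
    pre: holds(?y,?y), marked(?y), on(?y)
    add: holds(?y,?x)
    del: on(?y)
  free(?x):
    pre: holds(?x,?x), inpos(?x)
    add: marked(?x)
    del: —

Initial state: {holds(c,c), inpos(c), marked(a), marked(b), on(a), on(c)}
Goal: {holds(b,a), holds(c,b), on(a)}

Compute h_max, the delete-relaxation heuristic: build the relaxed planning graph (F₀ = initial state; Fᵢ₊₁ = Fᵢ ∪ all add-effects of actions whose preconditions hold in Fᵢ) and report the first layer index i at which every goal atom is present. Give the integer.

F0 = init (6 atoms)
F1 = F0 ∪ {holds(a,a), holds(a,b), holds(b,a), holds(b,b), inpos(a), inpos(b), marked(c)}  (13 atoms)
F2 = F1 ∪ {holds(a,c), holds(b,c), holds(c,a), holds(c,b)}  (17 atoms)
goal ⊆ F2  ⇒  h_max = 2

2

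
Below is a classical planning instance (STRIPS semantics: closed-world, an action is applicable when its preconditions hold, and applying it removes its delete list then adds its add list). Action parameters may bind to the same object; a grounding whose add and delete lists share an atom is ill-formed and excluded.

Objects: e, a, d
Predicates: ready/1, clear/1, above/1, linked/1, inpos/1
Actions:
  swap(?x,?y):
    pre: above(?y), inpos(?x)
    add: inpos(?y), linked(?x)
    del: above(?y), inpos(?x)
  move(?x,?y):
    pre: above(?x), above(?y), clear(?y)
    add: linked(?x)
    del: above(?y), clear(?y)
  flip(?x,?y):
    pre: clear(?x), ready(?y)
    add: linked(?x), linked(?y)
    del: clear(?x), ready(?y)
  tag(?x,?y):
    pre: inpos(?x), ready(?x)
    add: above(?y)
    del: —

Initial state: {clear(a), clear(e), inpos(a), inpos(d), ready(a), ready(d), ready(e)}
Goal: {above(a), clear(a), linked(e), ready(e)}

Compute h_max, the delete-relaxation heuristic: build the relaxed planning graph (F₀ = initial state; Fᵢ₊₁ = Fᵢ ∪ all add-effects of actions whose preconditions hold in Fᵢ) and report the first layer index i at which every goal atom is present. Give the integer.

1

F0 = init (7 atoms)
F1 = F0 ∪ {above(a), above(d), above(e), linked(a), linked(d), linked(e)}  (13 atoms)
goal ⊆ F1  ⇒  h_max = 1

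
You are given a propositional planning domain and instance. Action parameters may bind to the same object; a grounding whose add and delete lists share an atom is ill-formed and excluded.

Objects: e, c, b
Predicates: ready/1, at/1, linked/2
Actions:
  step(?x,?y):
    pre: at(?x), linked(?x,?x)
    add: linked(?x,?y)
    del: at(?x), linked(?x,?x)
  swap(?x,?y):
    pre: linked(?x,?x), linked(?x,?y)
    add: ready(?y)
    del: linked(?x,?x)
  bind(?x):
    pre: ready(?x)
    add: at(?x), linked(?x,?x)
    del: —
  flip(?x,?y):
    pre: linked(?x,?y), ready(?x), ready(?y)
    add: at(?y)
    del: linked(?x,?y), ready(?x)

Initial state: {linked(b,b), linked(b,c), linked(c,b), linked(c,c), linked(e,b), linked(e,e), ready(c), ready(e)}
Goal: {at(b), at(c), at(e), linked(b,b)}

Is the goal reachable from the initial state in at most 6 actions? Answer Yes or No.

1. swap(e,b)  →  {linked(b,b), linked(b,c), linked(c,b), linked(c,c), linked(e,b), ready(b), ready(c), ready(e)}
2. bind(e)  →  {at(e), linked(b,b), linked(b,c), linked(c,b), linked(c,c), linked(e,b), linked(e,e), ready(b), ready(c), ready(e)}
3. bind(c)  →  {at(c), at(e), linked(b,b), linked(b,c), linked(c,b), linked(c,c), linked(e,b), linked(e,e), ready(b), ready(c), ready(e)}
4. bind(b)  →  {at(b), at(c), at(e), linked(b,b), linked(b,c), linked(c,b), linked(c,c), linked(e,b), linked(e,e), ready(b), ready(c), ready(e)}
optimal plan length = 4; 4 ≤ 6

Yes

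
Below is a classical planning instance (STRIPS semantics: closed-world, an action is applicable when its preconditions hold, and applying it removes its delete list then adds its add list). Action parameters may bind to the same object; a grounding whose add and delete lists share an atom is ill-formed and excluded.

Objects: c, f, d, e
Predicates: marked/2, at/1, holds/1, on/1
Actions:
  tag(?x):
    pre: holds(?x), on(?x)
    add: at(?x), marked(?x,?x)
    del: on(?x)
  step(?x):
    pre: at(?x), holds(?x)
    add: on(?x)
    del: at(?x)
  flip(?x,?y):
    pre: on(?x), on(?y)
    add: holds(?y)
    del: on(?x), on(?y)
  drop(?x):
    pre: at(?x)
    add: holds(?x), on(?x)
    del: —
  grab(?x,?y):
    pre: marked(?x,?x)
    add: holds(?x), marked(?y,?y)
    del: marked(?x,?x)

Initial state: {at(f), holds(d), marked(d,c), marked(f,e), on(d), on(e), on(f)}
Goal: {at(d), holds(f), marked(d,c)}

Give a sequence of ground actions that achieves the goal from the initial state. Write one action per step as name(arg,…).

1. tag(d)  →  {at(d), at(f), holds(d), marked(d,c), marked(d,d), marked(f,e), on(e), on(f)}
2. flip(f,f)  →  {at(d), at(f), holds(d), holds(f), marked(d,c), marked(d,d), marked(f,e), on(e)}

tag(d); flip(f,f)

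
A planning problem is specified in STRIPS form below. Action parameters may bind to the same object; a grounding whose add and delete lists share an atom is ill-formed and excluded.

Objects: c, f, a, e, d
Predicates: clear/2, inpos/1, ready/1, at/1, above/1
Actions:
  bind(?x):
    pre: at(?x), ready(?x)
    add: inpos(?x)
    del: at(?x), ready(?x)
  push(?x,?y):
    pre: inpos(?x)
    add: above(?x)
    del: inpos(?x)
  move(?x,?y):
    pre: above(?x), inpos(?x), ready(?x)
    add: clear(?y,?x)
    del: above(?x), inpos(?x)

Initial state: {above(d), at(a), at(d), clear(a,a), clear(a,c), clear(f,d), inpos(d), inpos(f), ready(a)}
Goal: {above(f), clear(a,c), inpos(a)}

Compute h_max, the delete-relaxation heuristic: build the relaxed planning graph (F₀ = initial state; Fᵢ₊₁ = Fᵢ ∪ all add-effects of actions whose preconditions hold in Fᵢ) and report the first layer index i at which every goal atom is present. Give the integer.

F0 = init (9 atoms)
F1 = F0 ∪ {above(f), inpos(a)}  (11 atoms)
goal ⊆ F1  ⇒  h_max = 1

1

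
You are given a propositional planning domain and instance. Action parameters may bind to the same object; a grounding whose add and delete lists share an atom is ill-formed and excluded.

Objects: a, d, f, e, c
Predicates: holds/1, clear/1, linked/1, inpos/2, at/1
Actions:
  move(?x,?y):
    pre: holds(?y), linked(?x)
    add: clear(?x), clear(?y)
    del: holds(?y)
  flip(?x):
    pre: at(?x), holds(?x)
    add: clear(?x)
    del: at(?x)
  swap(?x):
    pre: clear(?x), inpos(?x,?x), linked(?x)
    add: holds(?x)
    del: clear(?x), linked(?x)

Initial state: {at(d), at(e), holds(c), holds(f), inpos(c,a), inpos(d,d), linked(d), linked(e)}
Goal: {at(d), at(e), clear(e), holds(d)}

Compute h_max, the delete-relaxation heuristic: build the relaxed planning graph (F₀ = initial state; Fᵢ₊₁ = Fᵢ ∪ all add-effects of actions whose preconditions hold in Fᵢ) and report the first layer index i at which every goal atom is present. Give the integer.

2

F0 = init (8 atoms)
F1 = F0 ∪ {clear(c), clear(d), clear(e), clear(f)}  (12 atoms)
F2 = F1 ∪ {holds(d)}  (13 atoms)
goal ⊆ F2  ⇒  h_max = 2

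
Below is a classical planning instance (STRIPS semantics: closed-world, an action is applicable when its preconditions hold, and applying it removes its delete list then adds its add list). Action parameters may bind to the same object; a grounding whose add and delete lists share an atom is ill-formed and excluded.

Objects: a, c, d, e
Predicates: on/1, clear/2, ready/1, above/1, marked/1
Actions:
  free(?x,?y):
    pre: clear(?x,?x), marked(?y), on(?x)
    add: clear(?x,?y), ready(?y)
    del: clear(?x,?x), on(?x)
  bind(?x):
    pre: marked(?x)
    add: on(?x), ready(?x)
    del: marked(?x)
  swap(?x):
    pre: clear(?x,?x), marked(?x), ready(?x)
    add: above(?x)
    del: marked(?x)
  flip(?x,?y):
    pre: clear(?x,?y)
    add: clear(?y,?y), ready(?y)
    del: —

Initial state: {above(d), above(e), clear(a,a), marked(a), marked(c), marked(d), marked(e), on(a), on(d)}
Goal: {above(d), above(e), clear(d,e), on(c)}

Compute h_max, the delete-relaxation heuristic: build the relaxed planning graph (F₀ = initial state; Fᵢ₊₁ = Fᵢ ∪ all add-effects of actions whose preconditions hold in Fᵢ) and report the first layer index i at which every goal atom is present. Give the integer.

3

F0 = init (9 atoms)
F1 = F0 ∪ {clear(a,c), clear(a,d), clear(a,e), on(c), on(e), ready(a), ready(c), ready(d), ready(e)}  (18 atoms)
F2 = F1 ∪ {above(a), clear(c,c), clear(d,d), clear(e,e)}  (22 atoms)
F3 = F2 ∪ {above(c), clear(c,a), clear(c,d), clear(c,e), clear(d,a), clear(d,c), clear(d,e), clear(e,a), clear(e,c), clear(e,d)}  (32 atoms)
goal ⊆ F3  ⇒  h_max = 3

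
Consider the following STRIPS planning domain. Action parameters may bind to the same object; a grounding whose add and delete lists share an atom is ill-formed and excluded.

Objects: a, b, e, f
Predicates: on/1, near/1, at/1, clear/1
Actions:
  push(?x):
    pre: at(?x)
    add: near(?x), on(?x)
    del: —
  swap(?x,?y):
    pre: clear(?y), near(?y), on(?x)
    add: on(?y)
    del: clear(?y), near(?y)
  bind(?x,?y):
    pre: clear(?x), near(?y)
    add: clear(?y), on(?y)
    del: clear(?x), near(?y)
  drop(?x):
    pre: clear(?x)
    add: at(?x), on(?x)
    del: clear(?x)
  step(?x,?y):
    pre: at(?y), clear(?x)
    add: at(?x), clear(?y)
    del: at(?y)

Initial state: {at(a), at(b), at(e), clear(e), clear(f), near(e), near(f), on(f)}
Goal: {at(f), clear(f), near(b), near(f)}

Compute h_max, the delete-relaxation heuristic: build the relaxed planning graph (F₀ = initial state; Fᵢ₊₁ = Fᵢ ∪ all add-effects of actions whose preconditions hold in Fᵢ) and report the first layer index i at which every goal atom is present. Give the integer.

F0 = init (8 atoms)
F1 = F0 ∪ {at(f), clear(a), clear(b), near(a), near(b), on(a), on(b), on(e)}  (16 atoms)
goal ⊆ F1  ⇒  h_max = 1

1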